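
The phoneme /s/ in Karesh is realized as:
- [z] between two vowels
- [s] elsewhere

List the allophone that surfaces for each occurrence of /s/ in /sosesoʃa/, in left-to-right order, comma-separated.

Occurrence 1 (position 1): no conditioning environment matches → elsewhere allophone [s].
Occurrence 2 (position 3): between two vowels → [z].
Occurrence 3 (position 5): between two vowels → [z].

[s], [z], [z]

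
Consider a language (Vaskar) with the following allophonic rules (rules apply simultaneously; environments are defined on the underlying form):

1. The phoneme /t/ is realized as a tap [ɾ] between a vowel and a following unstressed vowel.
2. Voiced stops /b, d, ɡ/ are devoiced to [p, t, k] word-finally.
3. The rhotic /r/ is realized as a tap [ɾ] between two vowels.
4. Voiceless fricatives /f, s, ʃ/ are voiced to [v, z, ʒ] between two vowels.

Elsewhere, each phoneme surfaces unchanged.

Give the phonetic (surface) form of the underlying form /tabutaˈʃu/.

[tabuɾaˈʒu]

/t/ (word-initial): rule 1 targets it, but not between a vowel and a following unstressed vowel → unchanged [t].
/a/ stays [a].
/b/ — between /a/ and /u/; rule 2 does not apply here → [b].
/u/ stays [u].
/t/ meets the environment for rule 1 (between a vowel and a following unstressed vowel) → [ɾ].
/a/ (between /t/ and /ʃ/): no rule targets it → [a].
/ʃ/ meets the environment for rule 4 (between two vowels) → [ʒ].
/u/ (word-final): no rule targets it → [u].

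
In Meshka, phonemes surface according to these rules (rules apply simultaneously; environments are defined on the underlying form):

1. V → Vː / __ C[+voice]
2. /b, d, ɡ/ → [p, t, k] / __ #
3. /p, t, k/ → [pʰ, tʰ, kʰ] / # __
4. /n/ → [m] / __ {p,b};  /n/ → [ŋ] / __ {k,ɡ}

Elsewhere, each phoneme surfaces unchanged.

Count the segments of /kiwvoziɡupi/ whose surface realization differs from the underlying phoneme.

4

Segments that undergo a rule: /k/ → [kʰ] (rule 3); /i/ → [iː] (rule 1); /o/ → [oː] (rule 1); /i/ → [iː] (rule 1).
All other segments surface unchanged.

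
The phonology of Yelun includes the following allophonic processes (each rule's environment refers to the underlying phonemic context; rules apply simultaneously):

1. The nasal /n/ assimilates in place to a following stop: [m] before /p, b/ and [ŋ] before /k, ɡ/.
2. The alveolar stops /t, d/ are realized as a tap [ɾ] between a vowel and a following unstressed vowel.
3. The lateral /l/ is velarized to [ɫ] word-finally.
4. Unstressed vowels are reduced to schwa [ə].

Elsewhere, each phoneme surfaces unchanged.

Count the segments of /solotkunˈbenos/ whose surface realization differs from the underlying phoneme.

5

Segments that undergo a rule: /o/ → [ə] (rule 4); /o/ → [ə] (rule 4); /u/ → [ə] (rule 4); /n/ → [m] (rule 1); /o/ → [ə] (rule 4).
All other segments surface unchanged.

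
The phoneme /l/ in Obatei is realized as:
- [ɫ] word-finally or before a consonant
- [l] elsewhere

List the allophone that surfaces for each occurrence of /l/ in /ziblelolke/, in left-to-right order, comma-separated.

Occurrence 1 (position 4): no conditioning environment matches → elsewhere allophone [l].
Occurrence 2 (position 6): no conditioning environment matches → elsewhere allophone [l].
Occurrence 3 (position 8): word-finally or before a consonant → [ɫ].

[l], [l], [ɫ]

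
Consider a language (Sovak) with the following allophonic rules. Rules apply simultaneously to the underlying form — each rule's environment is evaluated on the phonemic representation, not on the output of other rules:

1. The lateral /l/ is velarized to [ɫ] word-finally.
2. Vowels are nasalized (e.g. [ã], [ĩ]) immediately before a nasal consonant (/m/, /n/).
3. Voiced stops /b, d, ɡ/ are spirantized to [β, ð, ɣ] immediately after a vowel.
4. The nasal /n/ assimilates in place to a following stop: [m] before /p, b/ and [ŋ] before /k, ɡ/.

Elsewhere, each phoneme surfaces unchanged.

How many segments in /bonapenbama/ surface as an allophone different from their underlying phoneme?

4

Segments that undergo a rule: /o/ → [õ] (rule 2); /e/ → [ẽ] (rule 2); /n/ → [m] (rule 4); /a/ → [ã] (rule 2).
All other segments surface unchanged.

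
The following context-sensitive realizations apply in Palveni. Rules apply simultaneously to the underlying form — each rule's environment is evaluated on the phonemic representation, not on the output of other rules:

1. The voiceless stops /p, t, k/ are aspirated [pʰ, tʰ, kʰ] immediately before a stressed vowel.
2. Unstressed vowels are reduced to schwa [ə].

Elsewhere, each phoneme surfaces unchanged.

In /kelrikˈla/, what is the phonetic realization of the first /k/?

/k/ (word-initial) is in the target of rule 1 but the environment (immediately before a stressed vowel) is not met → [k].

[k]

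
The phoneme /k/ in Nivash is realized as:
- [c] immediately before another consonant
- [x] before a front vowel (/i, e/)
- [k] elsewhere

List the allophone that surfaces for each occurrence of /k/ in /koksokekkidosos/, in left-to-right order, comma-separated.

[k], [c], [x], [c], [x]

Occurrence 1 (position 1): no conditioning environment matches → elsewhere allophone [k].
Occurrence 2 (position 3): immediately before another consonant → [c].
Occurrence 3 (position 6): before a front vowel (/i, e/) → [x].
Occurrence 4 (position 8): immediately before another consonant → [c].
Occurrence 5 (position 9): before a front vowel (/i, e/) → [x].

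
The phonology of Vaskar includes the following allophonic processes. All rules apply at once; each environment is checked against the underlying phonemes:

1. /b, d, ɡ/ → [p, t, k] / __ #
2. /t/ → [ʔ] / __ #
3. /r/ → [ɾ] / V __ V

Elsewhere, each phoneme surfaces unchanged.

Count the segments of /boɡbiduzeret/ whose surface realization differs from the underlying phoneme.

2

Segments that undergo a rule: /r/ → [ɾ] (rule 3); /t/ → [ʔ] (rule 2).
All other segments surface unchanged.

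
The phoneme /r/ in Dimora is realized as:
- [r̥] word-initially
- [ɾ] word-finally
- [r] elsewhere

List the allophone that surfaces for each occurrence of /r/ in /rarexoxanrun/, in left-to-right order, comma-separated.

[r̥], [r], [r]

Occurrence 1 (position 1): word-initially → [r̥].
Occurrence 2 (position 3): no conditioning environment matches → elsewhere allophone [r].
Occurrence 3 (position 10): no conditioning environment matches → elsewhere allophone [r].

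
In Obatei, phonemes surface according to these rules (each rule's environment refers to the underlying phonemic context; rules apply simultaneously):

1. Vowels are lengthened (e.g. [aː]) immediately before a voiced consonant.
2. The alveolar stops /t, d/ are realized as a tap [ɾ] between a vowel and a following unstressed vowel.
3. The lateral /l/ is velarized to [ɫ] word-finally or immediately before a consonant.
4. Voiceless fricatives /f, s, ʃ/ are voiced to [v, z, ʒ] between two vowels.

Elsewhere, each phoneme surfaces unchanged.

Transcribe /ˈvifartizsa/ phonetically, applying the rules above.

/i/ (between /v/ and /f/) is in the target of rule 1 but the environment (before a voiced consonant) is not met → [i].
/f/ (between /i/ and /a/) occurs between two vowels → [v] by rule 4.
/a/ (between /f/ and /r/) occurs before a voiced consonant → [aː] by rule 1.
/t/ (between /r/ and /i/) is in the target of rule 2 but the environment (between a vowel and a following unstressed vowel) is not met → [t].
/i/ (between /t/ and /z/): before a voiced consonant, so rule 1 applies → [iː].
/s/ — between /z/ and /a/; rule 4 does not apply here → [s].
/a/ — word-final; rule 1 does not apply here → [a].

[ˈvivaːrtiːzsa]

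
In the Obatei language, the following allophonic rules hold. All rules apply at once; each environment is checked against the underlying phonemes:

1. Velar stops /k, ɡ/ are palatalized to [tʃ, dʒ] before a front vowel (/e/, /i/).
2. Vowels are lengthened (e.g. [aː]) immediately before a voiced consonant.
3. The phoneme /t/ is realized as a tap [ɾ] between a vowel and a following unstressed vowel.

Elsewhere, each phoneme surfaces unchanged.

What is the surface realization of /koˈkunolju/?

/k/ (word-initial): rule 1 targets it, but not before a front vowel → unchanged [k].
/o/ (between /k/ and /k/): rule 2 targets it, but not before a voiced consonant → unchanged [o].
/k/ (between /o/ and /u/) is in the target of rule 1 but the environment (before a front vowel) is not met → [k].
/u/ (between /k/ and /n/): before a voiced consonant, so rule 2 applies → [uː].
/n/ (between /u/ and /o/): no rule targets it → [n].
/o/ — between /n/ and /l/, before a voiced consonant — surfaces as [oː] (rule 2).
/l/ (between /o/ and /j/) is unaffected → [l].
/j/ stays [j].
/u/ — word-final; rule 2 does not apply here → [u].

[koˈkuːnoːlju]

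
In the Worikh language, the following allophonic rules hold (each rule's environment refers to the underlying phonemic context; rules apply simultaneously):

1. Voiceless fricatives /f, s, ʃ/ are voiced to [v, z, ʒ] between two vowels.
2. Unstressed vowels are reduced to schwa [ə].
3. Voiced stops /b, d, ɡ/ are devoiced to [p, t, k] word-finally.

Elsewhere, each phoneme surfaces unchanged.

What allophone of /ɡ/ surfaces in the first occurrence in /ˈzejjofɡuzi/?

/ɡ/ (between /f/ and /u/) is in the target of rule 3 but the environment (word-finally) is not met → [ɡ].

[ɡ]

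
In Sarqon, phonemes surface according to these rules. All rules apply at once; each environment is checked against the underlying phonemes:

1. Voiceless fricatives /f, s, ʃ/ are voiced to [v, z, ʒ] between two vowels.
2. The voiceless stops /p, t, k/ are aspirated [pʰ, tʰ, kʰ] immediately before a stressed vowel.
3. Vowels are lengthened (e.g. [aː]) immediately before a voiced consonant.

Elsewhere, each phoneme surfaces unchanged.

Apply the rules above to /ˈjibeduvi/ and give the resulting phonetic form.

[ˈjiːbeːduːvi]

/i/ (between /j/ and /b/) occurs before a voiced consonant → [iː] by rule 3.
/e/ — between /b/ and /d/, before a voiced consonant — surfaces as [eː] (rule 3).
Rule 3 applies to /u/ (between /d/ and /v/: before a voiced consonant) → [uː].
/i/ (word-final) fails the environment for rule 3, so it stays [i].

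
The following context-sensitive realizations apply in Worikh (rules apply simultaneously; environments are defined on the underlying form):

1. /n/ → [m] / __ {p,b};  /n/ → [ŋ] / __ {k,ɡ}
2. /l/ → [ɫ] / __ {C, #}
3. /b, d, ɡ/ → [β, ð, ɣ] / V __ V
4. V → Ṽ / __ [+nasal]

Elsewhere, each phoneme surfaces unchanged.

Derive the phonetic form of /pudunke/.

[puðũŋke]

/u/ (between /p/ and /d/): rule 4 targets it, but not before a nasal consonant → unchanged [u].
/d/ — between /u/ and /u/, between two vowels — surfaces as [ð] (rule 3).
/u/ meets the environment for rule 4 (before a nasal consonant) → [ũ].
/n/ — between /u/ and /k/, before a labial or velar stop — surfaces as [ŋ] (rule 1).
/e/ (word-final): rule 4 targets it, but not before a nasal consonant → unchanged [e].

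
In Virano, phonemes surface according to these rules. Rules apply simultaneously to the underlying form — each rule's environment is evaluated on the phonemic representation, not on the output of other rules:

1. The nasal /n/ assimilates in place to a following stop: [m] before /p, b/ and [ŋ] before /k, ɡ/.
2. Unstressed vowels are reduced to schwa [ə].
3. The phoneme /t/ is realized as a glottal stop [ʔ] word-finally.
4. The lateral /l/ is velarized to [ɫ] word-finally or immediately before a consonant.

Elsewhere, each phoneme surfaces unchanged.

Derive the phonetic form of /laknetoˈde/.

[ləknətəˈde]

/l/ (word-initial): rule 4 targets it, but not word-finally or immediately before a consonant → unchanged [l].
/a/ meets the environment for rule 2 (in an unstressed syllable) → [ə].
/k/ (between /a/ and /n/): no rule targets it → [k].
/n/ — between /k/ and /e/; rule 1 does not apply here → [n].
Rule 2 applies to /e/ (between /n/ and /t/: in an unstressed syllable) → [ə].
/t/ (between /e/ and /o/): rule 3 targets it, but not word-finally → unchanged [t].
Rule 2 applies to /o/ (between /t/ and /d/: in an unstressed syllable) → [ə].
/d/ stays [d].
/e/ (word-final) is in the target of rule 2 but the environment (in an unstressed syllable) is not met → [e].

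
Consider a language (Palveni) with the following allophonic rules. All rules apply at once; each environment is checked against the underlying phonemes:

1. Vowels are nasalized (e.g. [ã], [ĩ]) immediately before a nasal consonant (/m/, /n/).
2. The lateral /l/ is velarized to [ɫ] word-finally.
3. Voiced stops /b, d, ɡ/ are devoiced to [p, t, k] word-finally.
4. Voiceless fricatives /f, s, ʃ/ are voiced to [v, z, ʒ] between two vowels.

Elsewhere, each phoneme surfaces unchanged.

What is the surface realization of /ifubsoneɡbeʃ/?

/i/ (word-initial): rule 1 targets it, but not before a nasal consonant → unchanged [i].
/f/ — between /i/ and /u/, between two vowels — surfaces as [v] (rule 4).
/u/ — between /f/ and /b/; rule 1 does not apply here → [u].
/b/ — between /u/ and /s/; rule 3 does not apply here → [b].
/s/ (between /b/ and /o/) fails the environment for rule 4, so it stays [s].
/o/ — between /s/ and /n/, before a nasal consonant — surfaces as [õ] (rule 1).
/n/ (between /o/ and /e/) is unaffected → [n].
/e/ (between /n/ and /ɡ/) is in the target of rule 1 but the environment (before a nasal consonant) is not met → [e].
/ɡ/ (between /e/ and /b/) fails the environment for rule 3, so it stays [ɡ].
/b/ — between /ɡ/ and /e/; rule 3 does not apply here → [b].
/e/ (between /b/ and /ʃ/) fails the environment for rule 1, so it stays [e].
/ʃ/ (word-final) is in the target of rule 4 but the environment (between two vowels) is not met → [ʃ].

[ivubsõneɡbeʃ]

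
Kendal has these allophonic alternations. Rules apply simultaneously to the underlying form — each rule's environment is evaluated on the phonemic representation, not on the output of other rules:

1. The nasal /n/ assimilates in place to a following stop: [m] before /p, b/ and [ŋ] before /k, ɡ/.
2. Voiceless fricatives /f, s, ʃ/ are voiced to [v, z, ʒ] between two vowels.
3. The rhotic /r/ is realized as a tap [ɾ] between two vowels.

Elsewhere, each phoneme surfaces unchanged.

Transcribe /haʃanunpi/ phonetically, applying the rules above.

[haʒanumpi]

/h/ stays [h].
/a/ (between /h/ and /ʃ/) is unaffected → [a].
/ʃ/ (between /a/ and /a/): between two vowels, so rule 2 applies → [ʒ].
/a/ stays [a].
/n/ (between /a/ and /u/): rule 1 targets it, but not before a labial or velar stop → unchanged [n].
/u/ (between /n/ and /n/) is unaffected → [u].
/n/ — between /u/ and /p/, before a labial or velar stop — surfaces as [m] (rule 1).
/p/ (between /n/ and /i/) is unaffected → [p].
/i/ stays [i].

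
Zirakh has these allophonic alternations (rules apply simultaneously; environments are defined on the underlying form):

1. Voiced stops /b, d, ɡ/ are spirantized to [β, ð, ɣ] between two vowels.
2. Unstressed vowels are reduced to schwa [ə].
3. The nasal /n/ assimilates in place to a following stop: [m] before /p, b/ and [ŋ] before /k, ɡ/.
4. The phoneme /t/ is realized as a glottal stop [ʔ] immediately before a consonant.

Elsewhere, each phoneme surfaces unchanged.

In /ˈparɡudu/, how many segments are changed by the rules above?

3

Segments that undergo a rule: /u/ → [ə] (rule 2); /d/ → [ð] (rule 1); /u/ → [ə] (rule 2).
All other segments surface unchanged.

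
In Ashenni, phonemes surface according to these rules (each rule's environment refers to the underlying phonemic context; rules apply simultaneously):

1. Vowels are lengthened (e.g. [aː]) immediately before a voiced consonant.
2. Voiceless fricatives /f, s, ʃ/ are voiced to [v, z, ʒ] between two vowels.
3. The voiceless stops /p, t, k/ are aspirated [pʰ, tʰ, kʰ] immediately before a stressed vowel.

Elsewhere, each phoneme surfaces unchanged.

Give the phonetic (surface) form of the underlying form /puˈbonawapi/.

/p/ (word-initial) is in the target of rule 3 but the environment (immediately before a stressed vowel) is not met → [p].
/u/ (between /p/ and /b/) occurs before a voiced consonant → [uː] by rule 1.
/b/ stays [b].
/o/ (between /b/ and /n/): before a voiced consonant, so rule 1 applies → [oː].
/n/ (between /o/ and /a/) is unaffected → [n].
/a/ — between /n/ and /w/, before a voiced consonant — surfaces as [aː] (rule 1).
/w/ stays [w].
/a/ — between /w/ and /p/; rule 1 does not apply here → [a].
/p/ (between /a/ and /i/) fails the environment for rule 3, so it stays [p].
/i/ (word-final) fails the environment for rule 1, so it stays [i].

[puːˈboːnaːwapi]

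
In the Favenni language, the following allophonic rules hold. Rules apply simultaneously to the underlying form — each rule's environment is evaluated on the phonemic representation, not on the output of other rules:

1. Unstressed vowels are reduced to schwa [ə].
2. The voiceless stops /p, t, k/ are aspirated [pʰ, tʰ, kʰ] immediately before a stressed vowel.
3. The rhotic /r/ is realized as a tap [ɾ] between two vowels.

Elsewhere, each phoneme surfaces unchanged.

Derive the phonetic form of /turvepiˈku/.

[tərvəpəˈkʰu]

/t/ (word-initial) is in the target of rule 2 but the environment (immediately before a stressed vowel) is not met → [t].
/u/ meets the environment for rule 1 (in an unstressed syllable) → [ə].
/r/ (between /u/ and /v/) is in the target of rule 3 but the environment (between two vowels) is not met → [r].
/v/ (between /r/ and /e/): no rule targets it → [v].
/e/ meets the environment for rule 1 (in an unstressed syllable) → [ə].
/p/ (between /e/ and /i/) fails the environment for rule 2, so it stays [p].
/i/ meets the environment for rule 1 (in an unstressed syllable) → [ə].
Rule 2 applies to /k/ (between /i/ and /u/: immediately before a stressed vowel) → [kʰ].
/u/ — word-final; rule 1 does not apply here → [u].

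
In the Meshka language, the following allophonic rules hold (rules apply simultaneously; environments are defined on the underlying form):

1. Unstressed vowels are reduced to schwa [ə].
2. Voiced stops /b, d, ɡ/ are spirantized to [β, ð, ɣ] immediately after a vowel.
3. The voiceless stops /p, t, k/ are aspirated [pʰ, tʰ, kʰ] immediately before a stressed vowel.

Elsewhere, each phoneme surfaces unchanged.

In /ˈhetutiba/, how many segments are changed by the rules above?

4

Segments that undergo a rule: /u/ → [ə] (rule 1); /i/ → [ə] (rule 1); /b/ → [β] (rule 2); /a/ → [ə] (rule 1).
All other segments surface unchanged.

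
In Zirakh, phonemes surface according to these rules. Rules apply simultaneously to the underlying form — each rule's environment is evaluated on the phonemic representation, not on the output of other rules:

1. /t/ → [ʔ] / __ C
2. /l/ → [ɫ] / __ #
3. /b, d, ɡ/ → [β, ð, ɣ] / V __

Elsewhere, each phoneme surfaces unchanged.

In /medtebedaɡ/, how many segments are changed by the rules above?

Segments that undergo a rule: /d/ → [ð] (rule 3); /b/ → [β] (rule 3); /d/ → [ð] (rule 3); /ɡ/ → [ɣ] (rule 3).
All other segments surface unchanged.

4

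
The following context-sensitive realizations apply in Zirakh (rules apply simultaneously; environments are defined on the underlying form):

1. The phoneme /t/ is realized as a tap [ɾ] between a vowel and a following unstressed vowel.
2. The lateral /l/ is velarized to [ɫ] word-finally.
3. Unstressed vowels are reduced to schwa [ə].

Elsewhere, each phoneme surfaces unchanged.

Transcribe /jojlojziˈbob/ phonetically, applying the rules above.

[jəjləjzəˈbob]

/j/ (word-initial): no rule targets it → [j].
/o/ (between /j/ and /j/) occurs in an unstressed syllable → [ə] by rule 3.
/j/ (between /o/ and /l/): no rule targets it → [j].
/l/ (between /j/ and /o/): rule 2 targets it, but not word-finally → unchanged [l].
Rule 3 applies to /o/ (between /l/ and /j/: in an unstressed syllable) → [ə].
/j/ — not in any rule's target class → [j].
/z/ (between /j/ and /i/): no rule targets it → [z].
/i/ (between /z/ and /b/) occurs in an unstressed syllable → [ə] by rule 3.
/b/ stays [b].
/o/ (between /b/ and /b/): rule 3 targets it, but not in an unstressed syllable → unchanged [o].
/b/ — not in any rule's target class → [b].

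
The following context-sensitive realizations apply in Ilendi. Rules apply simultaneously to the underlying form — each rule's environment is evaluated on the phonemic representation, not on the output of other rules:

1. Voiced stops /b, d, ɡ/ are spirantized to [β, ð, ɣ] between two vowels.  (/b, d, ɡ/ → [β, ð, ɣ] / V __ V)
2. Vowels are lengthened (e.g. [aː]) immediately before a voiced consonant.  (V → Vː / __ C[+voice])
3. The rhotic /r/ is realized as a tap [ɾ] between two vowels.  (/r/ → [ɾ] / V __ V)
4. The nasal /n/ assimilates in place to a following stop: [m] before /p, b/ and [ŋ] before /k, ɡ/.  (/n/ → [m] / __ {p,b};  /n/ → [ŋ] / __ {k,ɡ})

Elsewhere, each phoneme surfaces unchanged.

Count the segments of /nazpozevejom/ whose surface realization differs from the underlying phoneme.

5

Segments that undergo a rule: /a/ → [aː] (rule 2); /o/ → [oː] (rule 2); /e/ → [eː] (rule 2); /e/ → [eː] (rule 2); /o/ → [oː] (rule 2).
All other segments surface unchanged.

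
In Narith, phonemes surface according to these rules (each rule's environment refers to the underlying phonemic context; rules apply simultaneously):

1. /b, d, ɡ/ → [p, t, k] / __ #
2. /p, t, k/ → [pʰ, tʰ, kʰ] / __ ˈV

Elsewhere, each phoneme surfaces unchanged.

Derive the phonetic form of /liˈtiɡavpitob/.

Rule 2 applies to /t/ (between /i/ and /i/: immediately before a stressed vowel) → [tʰ].
/ɡ/ (between /i/ and /a/): rule 1 targets it, but not word-finally → unchanged [ɡ].
/p/ (between /v/ and /i/) fails the environment for rule 2, so it stays [p].
/t/ (between /i/ and /o/) fails the environment for rule 2, so it stays [t].
/b/ (word-final): word-finally, so rule 1 applies → [p].

[liˈtʰiɡavpitop]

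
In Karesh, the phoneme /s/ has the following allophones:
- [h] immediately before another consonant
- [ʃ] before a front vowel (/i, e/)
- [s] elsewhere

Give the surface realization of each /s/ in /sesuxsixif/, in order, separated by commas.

[ʃ], [s], [ʃ]

Occurrence 1 (position 1): before a front vowel (/i, e/) → [ʃ].
Occurrence 2 (position 3): no conditioning environment matches → elsewhere allophone [s].
Occurrence 3 (position 6): before a front vowel (/i, e/) → [ʃ].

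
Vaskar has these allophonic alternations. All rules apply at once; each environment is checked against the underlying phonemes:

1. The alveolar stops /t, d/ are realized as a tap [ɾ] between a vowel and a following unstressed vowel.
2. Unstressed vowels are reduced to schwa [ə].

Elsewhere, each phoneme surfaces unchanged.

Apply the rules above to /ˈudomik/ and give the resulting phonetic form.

/u/ (word-initial): rule 2 targets it, but not in an unstressed syllable → unchanged [u].
/d/ (between /u/ and /o/) occurs between a vowel and a following unstressed vowel → [ɾ] by rule 1.
/o/ meets the environment for rule 2 (in an unstressed syllable) → [ə].
/m/ stays [m].
/i/ (between /m/ and /k/): in an unstressed syllable, so rule 2 applies → [ə].
/k/ — not in any rule's target class → [k].

[ˈuɾəmək]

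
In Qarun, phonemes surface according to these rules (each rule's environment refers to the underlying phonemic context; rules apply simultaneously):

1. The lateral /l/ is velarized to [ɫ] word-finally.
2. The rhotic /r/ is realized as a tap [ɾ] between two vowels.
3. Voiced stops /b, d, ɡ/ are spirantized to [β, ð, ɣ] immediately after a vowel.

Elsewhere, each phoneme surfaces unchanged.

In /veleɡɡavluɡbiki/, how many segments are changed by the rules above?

2

Segments that undergo a rule: /ɡ/ → [ɣ] (rule 3); /ɡ/ → [ɣ] (rule 3).
All other segments surface unchanged.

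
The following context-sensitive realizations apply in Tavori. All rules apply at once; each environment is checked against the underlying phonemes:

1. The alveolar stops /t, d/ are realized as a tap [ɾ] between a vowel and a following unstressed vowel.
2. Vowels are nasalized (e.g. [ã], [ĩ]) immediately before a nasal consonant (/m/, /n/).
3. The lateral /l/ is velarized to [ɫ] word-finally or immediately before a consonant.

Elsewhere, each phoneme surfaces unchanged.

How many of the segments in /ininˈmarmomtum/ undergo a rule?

Segments that undergo a rule: /i/ → [ĩ] (rule 2); /i/ → [ĩ] (rule 2); /o/ → [õ] (rule 2); /u/ → [ũ] (rule 2).
All other segments surface unchanged.

4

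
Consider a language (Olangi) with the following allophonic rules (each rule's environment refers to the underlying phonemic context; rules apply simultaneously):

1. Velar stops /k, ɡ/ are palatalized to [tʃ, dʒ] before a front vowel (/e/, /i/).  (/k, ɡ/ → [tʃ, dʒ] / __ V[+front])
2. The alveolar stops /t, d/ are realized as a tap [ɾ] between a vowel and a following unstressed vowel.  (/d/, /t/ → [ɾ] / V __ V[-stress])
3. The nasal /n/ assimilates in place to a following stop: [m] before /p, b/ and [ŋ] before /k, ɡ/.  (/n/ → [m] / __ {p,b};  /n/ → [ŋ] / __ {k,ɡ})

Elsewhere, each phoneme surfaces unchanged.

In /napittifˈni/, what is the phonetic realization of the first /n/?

/n/ (word-initial) is in the target of rule 3 but the environment (before a labial or velar stop) is not met → [n].

[n]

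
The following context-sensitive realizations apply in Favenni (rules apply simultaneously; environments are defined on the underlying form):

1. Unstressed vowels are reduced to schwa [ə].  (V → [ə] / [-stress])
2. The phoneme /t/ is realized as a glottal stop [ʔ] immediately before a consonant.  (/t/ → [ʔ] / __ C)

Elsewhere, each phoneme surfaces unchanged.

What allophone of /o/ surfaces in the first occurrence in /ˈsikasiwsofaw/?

/o/ meets the environment for rule 1 (in an unstressed syllable) → [ə].

[ə]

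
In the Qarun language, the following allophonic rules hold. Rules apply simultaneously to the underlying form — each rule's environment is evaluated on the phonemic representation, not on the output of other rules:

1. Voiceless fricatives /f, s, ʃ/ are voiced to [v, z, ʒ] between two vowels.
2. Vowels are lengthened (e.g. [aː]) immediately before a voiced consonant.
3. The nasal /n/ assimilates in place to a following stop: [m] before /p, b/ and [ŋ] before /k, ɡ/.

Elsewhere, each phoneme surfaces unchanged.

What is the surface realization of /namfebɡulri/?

/n/ (word-initial): rule 3 targets it, but not before a labial or velar stop → unchanged [n].
/a/ meets the environment for rule 2 (before a voiced consonant) → [aː].
/m/ (between /a/ and /f/): no rule targets it → [m].
/f/ — between /m/ and /e/; rule 1 does not apply here → [f].
/e/ (between /f/ and /b/) occurs before a voiced consonant → [eː] by rule 2.
/b/ stays [b].
/ɡ/ — not in any rule's target class → [ɡ].
/u/ meets the environment for rule 2 (before a voiced consonant) → [uː].
/l/ (between /u/ and /r/) is unaffected → [l].
/r/ (between /l/ and /i/) is unaffected → [r].
/i/ (word-final): rule 2 targets it, but not before a voiced consonant → unchanged [i].

[naːmfeːbɡuːlri]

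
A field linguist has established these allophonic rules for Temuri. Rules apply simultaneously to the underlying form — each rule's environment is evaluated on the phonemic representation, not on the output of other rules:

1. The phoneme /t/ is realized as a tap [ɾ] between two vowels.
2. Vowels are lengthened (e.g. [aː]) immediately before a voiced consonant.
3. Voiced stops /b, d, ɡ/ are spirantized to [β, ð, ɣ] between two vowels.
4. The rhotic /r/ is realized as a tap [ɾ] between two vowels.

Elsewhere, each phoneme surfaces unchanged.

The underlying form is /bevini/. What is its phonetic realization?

[beːviːni]

/b/ (word-initial): rule 3 targets it, but not between two vowels → unchanged [b].
/e/ (between /b/ and /v/) occurs before a voiced consonant → [eː] by rule 2.
/i/ meets the environment for rule 2 (before a voiced consonant) → [iː].
/i/ (word-final) is in the target of rule 2 but the environment (before a voiced consonant) is not met → [i].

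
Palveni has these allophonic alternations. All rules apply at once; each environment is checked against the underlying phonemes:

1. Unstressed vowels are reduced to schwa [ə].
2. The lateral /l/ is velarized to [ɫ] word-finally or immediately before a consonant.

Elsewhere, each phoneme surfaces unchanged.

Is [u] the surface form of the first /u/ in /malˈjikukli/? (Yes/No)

No

/u/ — between /k/ and /k/, in an unstressed syllable — surfaces as [ə] (rule 1).
The actual realization is [ə], not [u].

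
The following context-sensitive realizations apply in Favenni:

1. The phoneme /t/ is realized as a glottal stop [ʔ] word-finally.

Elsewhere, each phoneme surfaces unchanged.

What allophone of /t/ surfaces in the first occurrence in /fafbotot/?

/t/ (between /o/ and /o/): rule 1 targets it, but not word-finally → unchanged [t].

[t]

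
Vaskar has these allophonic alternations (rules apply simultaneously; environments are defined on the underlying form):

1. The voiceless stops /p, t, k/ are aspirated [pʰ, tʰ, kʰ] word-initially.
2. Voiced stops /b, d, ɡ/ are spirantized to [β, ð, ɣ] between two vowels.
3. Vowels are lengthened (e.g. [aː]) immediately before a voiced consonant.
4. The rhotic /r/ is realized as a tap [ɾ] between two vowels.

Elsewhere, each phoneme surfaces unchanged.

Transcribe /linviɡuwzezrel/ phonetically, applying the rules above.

[liːnviːɣuːwzeːzreːl]

/l/ (word-initial): no rule targets it → [l].
/i/ (between /l/ and /n/) occurs before a voiced consonant → [iː] by rule 3.
/n/ — not in any rule's target class → [n].
/v/ (between /n/ and /i/): no rule targets it → [v].
/i/ (between /v/ and /ɡ/): before a voiced consonant, so rule 3 applies → [iː].
/ɡ/ meets the environment for rule 2 (between two vowels) → [ɣ].
/u/ (between /ɡ/ and /w/): before a voiced consonant, so rule 3 applies → [uː].
/w/ (between /u/ and /z/): no rule targets it → [w].
/z/ stays [z].
Rule 3 applies to /e/ (between /z/ and /z/: before a voiced consonant) → [eː].
/z/ (between /e/ and /r/): no rule targets it → [z].
/r/ — between /z/ and /e/; rule 4 does not apply here → [r].
/e/ (between /r/ and /l/): before a voiced consonant, so rule 3 applies → [eː].
/l/ (word-final) is unaffected → [l].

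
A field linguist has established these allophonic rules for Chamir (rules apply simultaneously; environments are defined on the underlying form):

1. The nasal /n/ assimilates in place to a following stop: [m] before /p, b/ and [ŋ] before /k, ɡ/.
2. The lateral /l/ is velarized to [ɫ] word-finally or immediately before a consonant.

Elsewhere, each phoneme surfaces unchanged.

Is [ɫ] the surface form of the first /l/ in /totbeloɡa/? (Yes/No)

/l/ (between /e/ and /o/) fails the environment for rule 2, so it stays [l].
The actual realization is [l], not [ɫ].

No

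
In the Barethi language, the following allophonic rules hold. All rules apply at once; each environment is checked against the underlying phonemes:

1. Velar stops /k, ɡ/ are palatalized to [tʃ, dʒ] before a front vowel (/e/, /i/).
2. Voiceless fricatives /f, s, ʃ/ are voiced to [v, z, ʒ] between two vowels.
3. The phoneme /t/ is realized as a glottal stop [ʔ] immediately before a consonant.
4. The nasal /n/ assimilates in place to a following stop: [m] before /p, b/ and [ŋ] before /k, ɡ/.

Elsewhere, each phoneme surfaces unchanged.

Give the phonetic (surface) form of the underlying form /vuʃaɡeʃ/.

/v/ (word-initial): no rule targets it → [v].
/u/ — not in any rule's target class → [u].
/ʃ/ (between /u/ and /a/): between two vowels, so rule 2 applies → [ʒ].
/a/ (between /ʃ/ and /ɡ/) is unaffected → [a].
Rule 1 applies to /ɡ/ (between /a/ and /e/: before a front vowel) → [dʒ].
/e/ (between /ɡ/ and /ʃ/): no rule targets it → [e].
/ʃ/ (word-final) is in the target of rule 2 but the environment (between two vowels) is not met → [ʃ].

[vuʒadʒeʃ]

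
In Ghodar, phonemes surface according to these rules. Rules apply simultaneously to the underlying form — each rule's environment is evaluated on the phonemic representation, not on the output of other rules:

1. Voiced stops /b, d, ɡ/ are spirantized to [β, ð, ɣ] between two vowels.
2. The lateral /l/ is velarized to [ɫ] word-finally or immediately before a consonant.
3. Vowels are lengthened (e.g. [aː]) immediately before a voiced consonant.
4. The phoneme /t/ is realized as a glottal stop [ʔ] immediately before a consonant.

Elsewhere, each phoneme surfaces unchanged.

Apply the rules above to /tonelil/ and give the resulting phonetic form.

[toːneːliːɫ]

/t/ (word-initial) is in the target of rule 4 but the environment (immediately before a consonant) is not met → [t].
/o/ (between /t/ and /n/): before a voiced consonant, so rule 3 applies → [oː].
/e/ — between /n/ and /l/, before a voiced consonant — surfaces as [eː] (rule 3).
/l/ (between /e/ and /i/) is in the target of rule 2 but the environment (word-finally or immediately before a consonant) is not met → [l].
Rule 3 applies to /i/ (between /l/ and /l/: before a voiced consonant) → [iː].
/l/ — word-final, word-finally or immediately before a consonant — surfaces as [ɫ] (rule 2).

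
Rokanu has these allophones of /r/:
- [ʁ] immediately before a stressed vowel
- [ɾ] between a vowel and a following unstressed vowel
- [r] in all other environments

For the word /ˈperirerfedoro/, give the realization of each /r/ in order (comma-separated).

[ɾ], [ɾ], [r], [ɾ]

Occurrence 1 (position 3): between a vowel and a following unstressed vowel → [ɾ].
Occurrence 2 (position 5): between a vowel and a following unstressed vowel → [ɾ].
Occurrence 3 (position 7): no conditioning environment matches → elsewhere allophone [r].
Occurrence 4 (position 12): between a vowel and a following unstressed vowel → [ɾ].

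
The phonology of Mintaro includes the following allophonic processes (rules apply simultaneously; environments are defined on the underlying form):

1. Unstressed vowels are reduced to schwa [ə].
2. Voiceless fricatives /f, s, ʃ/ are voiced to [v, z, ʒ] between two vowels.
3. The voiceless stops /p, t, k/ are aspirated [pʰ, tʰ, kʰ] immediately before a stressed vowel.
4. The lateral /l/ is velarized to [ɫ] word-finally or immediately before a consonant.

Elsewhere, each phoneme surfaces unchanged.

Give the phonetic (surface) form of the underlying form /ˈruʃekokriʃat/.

/r/ stays [r].
/u/ (between /r/ and /ʃ/) fails the environment for rule 1, so it stays [u].
/ʃ/ (between /u/ and /e/) occurs between two vowels → [ʒ] by rule 2.
/e/ (between /ʃ/ and /k/) occurs in an unstressed syllable → [ə] by rule 1.
/k/ — between /e/ and /o/; rule 3 does not apply here → [k].
/o/ (between /k/ and /k/) occurs in an unstressed syllable → [ə] by rule 1.
/k/ (between /o/ and /r/) fails the environment for rule 3, so it stays [k].
/r/ stays [r].
/i/ — between /r/ and /ʃ/, in an unstressed syllable — surfaces as [ə] (rule 1).
/ʃ/ — between /i/ and /a/, between two vowels — surfaces as [ʒ] (rule 2).
/a/ (between /ʃ/ and /t/) occurs in an unstressed syllable → [ə] by rule 1.
/t/ (word-final) is in the target of rule 3 but the environment (immediately before a stressed vowel) is not met → [t].

[ˈruʒəkəkrəʒət]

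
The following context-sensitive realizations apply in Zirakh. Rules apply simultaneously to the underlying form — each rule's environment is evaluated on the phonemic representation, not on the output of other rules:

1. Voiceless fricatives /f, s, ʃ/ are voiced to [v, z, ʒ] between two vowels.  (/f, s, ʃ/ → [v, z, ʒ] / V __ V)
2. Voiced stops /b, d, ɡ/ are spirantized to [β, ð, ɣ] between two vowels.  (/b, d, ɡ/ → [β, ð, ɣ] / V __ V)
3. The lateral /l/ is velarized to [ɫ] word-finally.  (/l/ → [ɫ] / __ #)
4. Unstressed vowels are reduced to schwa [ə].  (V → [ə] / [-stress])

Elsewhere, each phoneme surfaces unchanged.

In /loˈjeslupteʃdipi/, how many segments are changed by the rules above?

Segments that undergo a rule: /o/ → [ə] (rule 4); /u/ → [ə] (rule 4); /e/ → [ə] (rule 4); /i/ → [ə] (rule 4); /i/ → [ə] (rule 4).
All other segments surface unchanged.

5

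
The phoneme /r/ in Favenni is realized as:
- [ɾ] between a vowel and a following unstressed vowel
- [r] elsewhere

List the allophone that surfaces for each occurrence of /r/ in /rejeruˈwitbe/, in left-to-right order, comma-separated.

[r], [ɾ]

Occurrence 1 (position 1): no conditioning environment matches → elsewhere allophone [r].
Occurrence 2 (position 5): between a vowel and a following unstressed vowel → [ɾ].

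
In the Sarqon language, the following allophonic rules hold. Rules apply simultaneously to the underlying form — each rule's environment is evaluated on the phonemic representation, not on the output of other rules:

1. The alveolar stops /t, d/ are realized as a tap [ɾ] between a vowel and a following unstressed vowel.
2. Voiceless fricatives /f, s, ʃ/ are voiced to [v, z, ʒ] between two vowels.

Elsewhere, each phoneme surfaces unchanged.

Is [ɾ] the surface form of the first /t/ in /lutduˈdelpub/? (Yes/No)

/t/ (between /u/ and /d/): rule 1 targets it, but not between a vowel and a following unstressed vowel → unchanged [t].
The actual realization is [t], not [ɾ].

No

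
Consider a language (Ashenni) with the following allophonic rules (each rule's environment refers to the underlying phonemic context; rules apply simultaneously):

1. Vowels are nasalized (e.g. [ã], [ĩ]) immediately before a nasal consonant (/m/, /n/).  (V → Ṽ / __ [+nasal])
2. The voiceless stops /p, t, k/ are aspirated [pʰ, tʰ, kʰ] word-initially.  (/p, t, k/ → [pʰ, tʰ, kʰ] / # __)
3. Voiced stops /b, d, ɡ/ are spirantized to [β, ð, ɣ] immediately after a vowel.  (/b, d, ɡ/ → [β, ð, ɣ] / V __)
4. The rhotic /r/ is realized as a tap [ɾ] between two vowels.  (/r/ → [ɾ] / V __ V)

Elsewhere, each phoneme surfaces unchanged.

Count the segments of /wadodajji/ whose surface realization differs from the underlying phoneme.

2

Segments that undergo a rule: /d/ → [ð] (rule 3); /d/ → [ð] (rule 3).
All other segments surface unchanged.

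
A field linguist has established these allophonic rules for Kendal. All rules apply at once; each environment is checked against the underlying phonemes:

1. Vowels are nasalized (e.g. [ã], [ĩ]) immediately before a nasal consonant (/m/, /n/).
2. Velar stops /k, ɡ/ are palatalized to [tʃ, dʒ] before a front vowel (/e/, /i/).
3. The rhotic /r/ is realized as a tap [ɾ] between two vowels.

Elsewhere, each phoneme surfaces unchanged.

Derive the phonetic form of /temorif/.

[tẽmoɾif]

/e/ — between /t/ and /m/, before a nasal consonant — surfaces as [ẽ] (rule 1).
/o/ — between /m/ and /r/; rule 1 does not apply here → [o].
Rule 3 applies to /r/ (between /o/ and /i/: between two vowels) → [ɾ].
/i/ (between /r/ and /f/) is in the target of rule 1 but the environment (before a nasal consonant) is not met → [i].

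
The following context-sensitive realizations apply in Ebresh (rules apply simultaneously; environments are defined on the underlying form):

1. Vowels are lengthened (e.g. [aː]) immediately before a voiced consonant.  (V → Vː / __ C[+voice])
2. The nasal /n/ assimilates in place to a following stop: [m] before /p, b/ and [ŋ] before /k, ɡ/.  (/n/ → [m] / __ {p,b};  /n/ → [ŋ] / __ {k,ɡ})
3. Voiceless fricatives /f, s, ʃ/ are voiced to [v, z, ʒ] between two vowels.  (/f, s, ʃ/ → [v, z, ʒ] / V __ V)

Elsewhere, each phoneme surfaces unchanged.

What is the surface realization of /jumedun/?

/j/ — not in any rule's target class → [j].
Rule 1 applies to /u/ (between /j/ and /m/: before a voiced consonant) → [uː].
/m/ stays [m].
Rule 1 applies to /e/ (between /m/ and /d/: before a voiced consonant) → [eː].
/d/ stays [d].
/u/ — between /d/ and /n/, before a voiced consonant — surfaces as [uː] (rule 1).
/n/ — word-final; rule 2 does not apply here → [n].

[juːmeːduːn]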